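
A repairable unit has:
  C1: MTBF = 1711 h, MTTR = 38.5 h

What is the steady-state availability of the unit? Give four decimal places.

A(C1) = MTBF/(MTBF+MTTR) = 1711/(1711+38.5) = 0.9780

0.9780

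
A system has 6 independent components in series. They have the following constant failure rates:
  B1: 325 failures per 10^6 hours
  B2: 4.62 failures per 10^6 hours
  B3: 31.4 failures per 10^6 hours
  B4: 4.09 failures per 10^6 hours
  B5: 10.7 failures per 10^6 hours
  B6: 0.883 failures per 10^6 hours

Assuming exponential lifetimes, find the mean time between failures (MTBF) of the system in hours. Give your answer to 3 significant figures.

2650

Series of exponential components: λ_sys = Σ λ_i
λ_sys = 0.000325 + 0.00000462 + 0.0000314 + 0.00000409 + 0.0000107 + 0.000000883 = 3.7669e-04 /h
MTBF = 1 / λ_sys = 2650 h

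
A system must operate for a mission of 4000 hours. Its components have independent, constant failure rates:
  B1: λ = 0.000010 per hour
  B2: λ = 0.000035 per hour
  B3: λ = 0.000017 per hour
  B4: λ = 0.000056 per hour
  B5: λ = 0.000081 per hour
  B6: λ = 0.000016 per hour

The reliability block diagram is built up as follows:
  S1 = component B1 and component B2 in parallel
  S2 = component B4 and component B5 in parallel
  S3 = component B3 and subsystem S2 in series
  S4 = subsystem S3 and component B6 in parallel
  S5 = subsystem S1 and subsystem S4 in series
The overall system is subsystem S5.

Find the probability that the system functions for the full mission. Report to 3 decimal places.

0.988

R(B1) = exp(−0.000010 × 4000) = 0.96079
R(B2) = exp(−0.000035 × 4000) = 0.86936
R(B3) = exp(−0.000017 × 4000) = 0.93426
R(B4) = exp(−0.000056 × 4000) = 0.79932
R(B5) = exp(−0.000081 × 4000) = 0.72325
R(B6) = exp(−0.000016 × 4000) = 0.93800
Parallel (B1 and B2): 1 − (1 − 0.96079)(1 − 0.86936) = 0.99488
Parallel (B4 and B5): 1 − (1 − 0.79932)(1 − 0.72325) = 0.94446
Series (B3 and [0.94446]): 0.93426 × 0.94446 = 0.88237
Parallel ([0.88237] and B6): 1 − (1 − 0.88237)(1 − 0.93800) = 0.99271
Series ([0.99488] and [0.99271]): 0.99488 × 0.99271 = 0.988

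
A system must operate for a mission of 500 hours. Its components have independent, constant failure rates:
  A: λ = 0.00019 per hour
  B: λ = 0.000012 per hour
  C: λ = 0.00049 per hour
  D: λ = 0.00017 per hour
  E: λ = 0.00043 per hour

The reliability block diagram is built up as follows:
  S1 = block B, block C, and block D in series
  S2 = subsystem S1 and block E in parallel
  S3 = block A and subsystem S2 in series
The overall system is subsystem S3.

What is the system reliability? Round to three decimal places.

R(A) = exp(−0.00019 × 500) = 0.90937
R(B) = exp(−0.000012 × 500) = 0.99402
R(C) = exp(−0.00049 × 500) = 0.78270
R(D) = exp(−0.00017 × 500) = 0.91851
R(E) = exp(−0.00043 × 500) = 0.80654
Series (B, C, and D): 0.99402 × 0.78270 × 0.91851 = 0.71462
Parallel ([0.71462] and E): 1 − (1 − 0.71462)(1 − 0.80654) = 0.94479
Series (A and [0.94479]): 0.90937 × 0.94479 = 0.859

0.859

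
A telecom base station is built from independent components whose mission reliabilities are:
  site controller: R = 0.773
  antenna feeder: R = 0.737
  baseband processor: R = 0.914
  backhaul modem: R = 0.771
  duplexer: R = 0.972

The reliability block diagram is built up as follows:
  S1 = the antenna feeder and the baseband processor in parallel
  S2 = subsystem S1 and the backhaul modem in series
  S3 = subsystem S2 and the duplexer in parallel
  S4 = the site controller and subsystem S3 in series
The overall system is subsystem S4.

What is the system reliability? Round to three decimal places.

0.768

Parallel (antenna feeder and baseband processor): 1 − (1 − 0.73700)(1 − 0.91400) = 0.97738
Series ([0.97738] and backhaul modem): 0.97738 × 0.77100 = 0.75356
Parallel ([0.75356] and duplexer): 1 − (1 − 0.75356)(1 − 0.97200) = 0.99310
Series (site controller and [0.99310]): 0.77300 × 0.99310 = 0.768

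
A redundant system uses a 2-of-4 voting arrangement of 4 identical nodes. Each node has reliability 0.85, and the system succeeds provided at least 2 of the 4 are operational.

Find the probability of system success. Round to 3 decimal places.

0.988

R = Σ_{i=2}^{4} C(4,i) p^i (1−p)^{4−i} with p = 0.85
C(4,2)·0.85^2·0.15^2 = 0.09754
C(4,3)·0.85^3·0.15^1 = 0.36848
C(4,4)·0.85^4·0.15^0 = 0.52201
Sum = 0.988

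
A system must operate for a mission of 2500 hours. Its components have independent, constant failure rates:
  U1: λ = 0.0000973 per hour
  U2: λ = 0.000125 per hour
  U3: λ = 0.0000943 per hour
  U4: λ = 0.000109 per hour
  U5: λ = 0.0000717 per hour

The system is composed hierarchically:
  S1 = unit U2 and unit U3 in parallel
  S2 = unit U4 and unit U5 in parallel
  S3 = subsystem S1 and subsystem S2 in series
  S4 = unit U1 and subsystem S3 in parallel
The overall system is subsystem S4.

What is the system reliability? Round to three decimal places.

0.980

R(U1) = exp(−0.0000973 × 2500) = 0.78408
R(U2) = exp(−0.000125 × 2500) = 0.73162
R(U3) = exp(−0.0000943 × 2500) = 0.78998
R(U4) = exp(−0.000109 × 2500) = 0.76147
R(U5) = exp(−0.0000717 × 2500) = 0.83590
Parallel (U2 and U3): 1 − (1 − 0.73162)(1 − 0.78998) = 0.94363
Parallel (U4 and U5): 1 − (1 − 0.76147)(1 − 0.83590) = 0.96086
Series ([0.94363] and [0.96086]): 0.94363 × 0.96086 = 0.90670
Parallel (U1 and [0.90670]): 1 − (1 − 0.78408)(1 − 0.90670) = 0.980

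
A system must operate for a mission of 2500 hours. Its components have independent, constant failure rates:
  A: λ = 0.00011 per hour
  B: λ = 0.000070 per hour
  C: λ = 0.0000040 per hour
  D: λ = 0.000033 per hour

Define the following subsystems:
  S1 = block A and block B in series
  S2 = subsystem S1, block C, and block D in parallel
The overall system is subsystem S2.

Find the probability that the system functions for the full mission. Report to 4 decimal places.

R(A) = exp(−0.00011 × 2500) = 0.759572
R(B) = exp(−0.000070 × 2500) = 0.839457
R(C) = exp(−0.0000040 × 2500) = 0.990050
R(D) = exp(−0.000033 × 2500) = 0.920811
Series (A and B): 0.759572 × 0.839457 = 0.637628
Parallel ([0.637628], C, and D): 1 − (1 − 0.637628)(1 − 0.990050)(1 − 0.920811) = 0.9997

0.9997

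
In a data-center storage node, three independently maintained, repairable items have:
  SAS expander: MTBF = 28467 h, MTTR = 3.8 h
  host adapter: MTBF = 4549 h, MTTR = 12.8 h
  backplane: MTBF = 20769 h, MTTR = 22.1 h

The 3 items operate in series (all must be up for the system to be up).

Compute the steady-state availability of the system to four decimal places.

0.9960

A(SAS expander) = MTBF/(MTBF+MTTR) = 28467/(28467+3.8) = 0.999867
A(host adapter) = MTBF/(MTBF+MTTR) = 4549/(4549+12.8) = 0.997194
A(backplane) = MTBF/(MTBF+MTTR) = 20769/(20769+22.1) = 0.998937
Series availability: 0.999867 × 0.997194 × 0.998937 = 0.9960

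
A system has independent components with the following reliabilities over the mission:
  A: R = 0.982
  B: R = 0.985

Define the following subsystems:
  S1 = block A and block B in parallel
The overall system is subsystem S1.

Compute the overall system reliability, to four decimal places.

0.9997

Parallel (A and B): 1 − (1 − 0.982000)(1 − 0.985000) = 0.9997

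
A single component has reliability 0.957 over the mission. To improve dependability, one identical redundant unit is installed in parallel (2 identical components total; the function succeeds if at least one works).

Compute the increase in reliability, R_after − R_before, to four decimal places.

0.0412

R_before = 0.957
R_after = 1 − (1 − 0.957)^2 = 0.9982
ΔR = 0.9982 − 0.957 = 0.0412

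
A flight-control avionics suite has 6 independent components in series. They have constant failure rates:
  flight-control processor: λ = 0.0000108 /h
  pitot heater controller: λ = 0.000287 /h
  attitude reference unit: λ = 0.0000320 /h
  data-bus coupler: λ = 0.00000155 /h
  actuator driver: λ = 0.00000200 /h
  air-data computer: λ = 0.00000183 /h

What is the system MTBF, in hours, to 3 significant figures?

Series of exponential components: λ_sys = Σ λ_i
λ_sys = 0.0000108 + 0.000287 + 0.0000320 + 0.00000155 + 0.00000200 + 0.00000183 = 3.3518e-04 /h
MTBF = 1 / λ_sys = 2980 h

2980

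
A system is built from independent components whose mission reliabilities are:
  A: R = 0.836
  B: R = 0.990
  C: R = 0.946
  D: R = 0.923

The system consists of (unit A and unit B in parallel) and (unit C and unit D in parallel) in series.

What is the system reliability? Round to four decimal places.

Parallel (A and B): 1 − (1 − 0.836000)(1 − 0.990000) = 0.998360
Parallel (C and D): 1 − (1 − 0.946000)(1 − 0.923000) = 0.995842
Series ([0.998360] and [0.995842]): 0.998360 × 0.995842 = 0.9942

0.9942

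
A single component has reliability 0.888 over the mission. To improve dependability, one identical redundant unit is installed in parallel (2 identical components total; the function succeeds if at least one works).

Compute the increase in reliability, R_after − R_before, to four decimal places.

R_before = 0.888
R_after = 1 − (1 − 0.888)^2 = 0.9875
ΔR = 0.9875 − 0.888 = 0.0995

0.0995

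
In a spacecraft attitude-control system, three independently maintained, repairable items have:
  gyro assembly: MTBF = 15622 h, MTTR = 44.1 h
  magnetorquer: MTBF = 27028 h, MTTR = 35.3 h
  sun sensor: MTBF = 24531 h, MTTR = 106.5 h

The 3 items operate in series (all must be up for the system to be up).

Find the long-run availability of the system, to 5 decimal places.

0.99158

A(gyro assembly) = MTBF/(MTBF+MTTR) = 15622/(15622+44.1) = 0.997185
A(magnetorquer) = MTBF/(MTBF+MTTR) = 27028/(27028+35.3) = 0.998696
A(sun sensor) = MTBF/(MTBF+MTTR) = 24531/(24531+106.5) = 0.995677
Series availability: 0.997185 × 0.998696 × 0.995677 = 0.99158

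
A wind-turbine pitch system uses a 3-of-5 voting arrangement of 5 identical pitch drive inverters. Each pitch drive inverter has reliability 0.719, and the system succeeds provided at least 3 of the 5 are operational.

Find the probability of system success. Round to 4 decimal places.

0.8611

R = Σ_{i=3}^{5} C(5,i) p^i (1−p)^{5−i} with p = 0.719
C(5,3)·0.719^3·0.281^2 = 0.293494
C(5,4)·0.719^4·0.281^1 = 0.375484
C(5,5)·0.719^5·0.281^0 = 0.192152
Sum = 0.8611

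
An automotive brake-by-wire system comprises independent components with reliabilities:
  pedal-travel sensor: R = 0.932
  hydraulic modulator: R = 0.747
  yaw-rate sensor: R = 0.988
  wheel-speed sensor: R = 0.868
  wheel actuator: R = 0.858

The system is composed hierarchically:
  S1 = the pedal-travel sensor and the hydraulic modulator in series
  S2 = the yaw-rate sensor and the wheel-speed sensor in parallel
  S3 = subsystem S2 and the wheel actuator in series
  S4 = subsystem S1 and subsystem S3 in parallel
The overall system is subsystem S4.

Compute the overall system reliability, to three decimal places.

0.956

Series (pedal-travel sensor and hydraulic modulator): 0.93200 × 0.74700 = 0.69620
Parallel (yaw-rate sensor and wheel-speed sensor): 1 − (1 − 0.98800)(1 − 0.86800) = 0.99842
Series ([0.99842] and wheel actuator): 0.99842 × 0.85800 = 0.85664
Parallel ([0.69620] and [0.85664]): 1 − (1 − 0.69620)(1 − 0.85664) = 0.956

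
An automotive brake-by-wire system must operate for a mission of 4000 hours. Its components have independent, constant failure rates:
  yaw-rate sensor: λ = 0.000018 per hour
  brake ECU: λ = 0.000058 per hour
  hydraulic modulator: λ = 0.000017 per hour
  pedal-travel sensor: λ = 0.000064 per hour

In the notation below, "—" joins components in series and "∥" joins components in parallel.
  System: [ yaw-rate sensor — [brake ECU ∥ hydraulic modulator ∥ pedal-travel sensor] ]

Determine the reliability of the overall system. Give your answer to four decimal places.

R(yaw-rate sensor) = exp(−0.000018 × 4000) = 0.930531
R(brake ECU) = exp(−0.000058 × 4000) = 0.792946
R(hydraulic modulator) = exp(−0.000017 × 4000) = 0.934260
R(pedal-travel sensor) = exp(−0.000064 × 4000) = 0.774142
Parallel (brake ECU, hydraulic modulator, and pedal-travel sensor): 1 − (1 − 0.792946)(1 − 0.934260)(1 − 0.774142) = 0.996926
Series (yaw-rate sensor and [0.996926]): 0.930531 × 0.996926 = 0.9277

0.9277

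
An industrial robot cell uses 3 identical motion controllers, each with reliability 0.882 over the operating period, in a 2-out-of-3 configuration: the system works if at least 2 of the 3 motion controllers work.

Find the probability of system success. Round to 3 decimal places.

R = Σ_{i=2}^{3} C(3,i) p^i (1−p)^{3−i} with p = 0.882
C(3,2)·0.882^2·0.118^1 = 0.27539
C(3,3)·0.882^3·0.118^0 = 0.68613
Sum = 0.962

0.962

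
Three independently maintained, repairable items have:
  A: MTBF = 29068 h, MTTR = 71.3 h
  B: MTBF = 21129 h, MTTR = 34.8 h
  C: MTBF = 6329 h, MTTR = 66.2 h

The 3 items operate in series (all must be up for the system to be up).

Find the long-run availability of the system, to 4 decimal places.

0.9856

A(A) = MTBF/(MTBF+MTTR) = 29068/(29068+71.3) = 0.997553
A(B) = MTBF/(MTBF+MTTR) = 21129/(21129+34.8) = 0.998356
A(C) = MTBF/(MTBF+MTTR) = 6329/(6329+66.2) = 0.989648
Series availability: 0.997553 × 0.998356 × 0.989648 = 0.9856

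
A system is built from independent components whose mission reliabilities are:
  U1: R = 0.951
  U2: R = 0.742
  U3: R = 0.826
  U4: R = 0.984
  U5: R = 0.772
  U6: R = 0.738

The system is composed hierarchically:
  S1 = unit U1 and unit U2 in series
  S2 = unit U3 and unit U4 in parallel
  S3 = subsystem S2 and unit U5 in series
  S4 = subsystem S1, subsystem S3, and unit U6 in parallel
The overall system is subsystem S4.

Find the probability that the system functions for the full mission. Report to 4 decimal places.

Series (U1 and U2): 0.951000 × 0.742000 = 0.705642
Parallel (U3 and U4): 1 − (1 − 0.826000)(1 − 0.984000) = 0.997216
Series ([0.997216] and U5): 0.997216 × 0.772000 = 0.769851
Parallel ([0.705642], [0.769851], and U6): 1 − (1 − 0.705642)(1 − 0.769851)(1 − 0.738000) = 0.9823

0.9823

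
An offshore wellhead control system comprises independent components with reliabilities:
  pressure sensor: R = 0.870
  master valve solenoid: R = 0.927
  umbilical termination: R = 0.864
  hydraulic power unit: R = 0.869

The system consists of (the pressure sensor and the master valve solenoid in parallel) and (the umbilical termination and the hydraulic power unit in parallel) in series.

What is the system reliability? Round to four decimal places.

0.9729

Parallel (pressure sensor and master valve solenoid): 1 − (1 − 0.870000)(1 − 0.927000) = 0.990510
Parallel (umbilical termination and hydraulic power unit): 1 − (1 − 0.864000)(1 − 0.869000) = 0.982184
Series ([0.990510] and [0.982184]): 0.990510 × 0.982184 = 0.9729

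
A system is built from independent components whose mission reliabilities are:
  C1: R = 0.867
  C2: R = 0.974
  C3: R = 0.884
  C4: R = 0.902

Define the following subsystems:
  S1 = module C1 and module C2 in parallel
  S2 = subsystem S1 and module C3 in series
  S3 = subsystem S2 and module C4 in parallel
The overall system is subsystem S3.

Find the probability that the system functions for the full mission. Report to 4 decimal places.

0.9883

Parallel (C1 and C2): 1 − (1 − 0.867000)(1 − 0.974000) = 0.996542
Series ([0.996542] and C3): 0.996542 × 0.884000 = 0.880943
Parallel ([0.880943] and C4): 1 − (1 − 0.880943)(1 − 0.902000) = 0.9883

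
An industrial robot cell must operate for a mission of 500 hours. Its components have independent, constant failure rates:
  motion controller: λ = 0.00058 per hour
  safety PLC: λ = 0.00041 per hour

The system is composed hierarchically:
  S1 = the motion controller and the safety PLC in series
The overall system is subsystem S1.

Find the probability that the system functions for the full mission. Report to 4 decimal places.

0.6096

R(motion controller) = exp(−0.00058 × 500) = 0.748264
R(safety PLC) = exp(−0.00041 × 500) = 0.814647
Series (motion controller and safety PLC): 0.748264 × 0.814647 = 0.6096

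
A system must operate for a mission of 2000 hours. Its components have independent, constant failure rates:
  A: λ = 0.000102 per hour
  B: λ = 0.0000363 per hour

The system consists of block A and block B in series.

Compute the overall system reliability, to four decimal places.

0.7584

R(A) = exp(−0.000102 × 2000) = 0.815462
R(B) = exp(−0.0000363 × 2000) = 0.929973
Series (A and B): 0.815462 × 0.929973 = 0.7584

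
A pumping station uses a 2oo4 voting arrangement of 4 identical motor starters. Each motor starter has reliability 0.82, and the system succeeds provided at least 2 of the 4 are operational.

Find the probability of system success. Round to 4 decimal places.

0.9798

R = Σ_{i=2}^{4} C(4,i) p^i (1−p)^{4−i} with p = 0.82
C(4,2)·0.82^2·0.18^2 = 0.130715
C(4,3)·0.82^3·0.18^1 = 0.396985
C(4,4)·0.82^4·0.18^0 = 0.452122
Sum = 0.9798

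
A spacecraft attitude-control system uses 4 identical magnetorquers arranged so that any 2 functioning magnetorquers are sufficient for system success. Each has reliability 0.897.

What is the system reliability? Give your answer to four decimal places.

R = Σ_{i=2}^{4} C(4,i) p^i (1−p)^{4−i} with p = 0.897
C(4,2)·0.897^2·0.103^2 = 0.051217
C(4,3)·0.897^3·0.103^1 = 0.297355
C(4,4)·0.897^4·0.103^0 = 0.647396
Sum = 0.9960

0.9960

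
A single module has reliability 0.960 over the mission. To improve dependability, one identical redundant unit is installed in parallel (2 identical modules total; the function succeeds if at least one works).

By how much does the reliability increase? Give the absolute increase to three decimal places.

R_before = 0.960
R_after = 1 − (1 − 0.960)^2 = 0.998
ΔR = 0.998 − 0.960 = 0.038

0.038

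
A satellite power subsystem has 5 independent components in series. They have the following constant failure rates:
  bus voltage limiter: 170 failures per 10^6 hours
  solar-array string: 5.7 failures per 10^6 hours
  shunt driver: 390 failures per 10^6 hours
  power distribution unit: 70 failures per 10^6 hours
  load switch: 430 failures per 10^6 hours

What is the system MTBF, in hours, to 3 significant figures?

Series of exponential components: λ_sys = Σ λ_i
λ_sys = 0.00017 + 0.0000057 + 0.00039 + 0.000070 + 0.00043 = 1.0657e-03 /h
MTBF = 1 / λ_sys = 938 h

938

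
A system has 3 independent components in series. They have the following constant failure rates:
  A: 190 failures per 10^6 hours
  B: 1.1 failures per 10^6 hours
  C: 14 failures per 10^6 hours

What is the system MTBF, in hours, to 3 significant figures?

Series of exponential components: λ_sys = Σ λ_i
λ_sys = 0.00019 + 0.0000011 + 0.000014 = 2.0510e-04 /h
MTBF = 1 / λ_sys = 4880 h

4880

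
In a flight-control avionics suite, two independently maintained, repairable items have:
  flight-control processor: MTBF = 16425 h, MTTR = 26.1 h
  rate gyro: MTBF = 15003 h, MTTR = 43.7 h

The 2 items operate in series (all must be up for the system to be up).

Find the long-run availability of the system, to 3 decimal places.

0.996

A(flight-control processor) = MTBF/(MTBF+MTTR) = 16425/(16425+26.1) = 0.998413
A(rate gyro) = MTBF/(MTBF+MTTR) = 15003/(15003+43.7) = 0.997096
Series availability: 0.998413 × 0.997096 = 0.996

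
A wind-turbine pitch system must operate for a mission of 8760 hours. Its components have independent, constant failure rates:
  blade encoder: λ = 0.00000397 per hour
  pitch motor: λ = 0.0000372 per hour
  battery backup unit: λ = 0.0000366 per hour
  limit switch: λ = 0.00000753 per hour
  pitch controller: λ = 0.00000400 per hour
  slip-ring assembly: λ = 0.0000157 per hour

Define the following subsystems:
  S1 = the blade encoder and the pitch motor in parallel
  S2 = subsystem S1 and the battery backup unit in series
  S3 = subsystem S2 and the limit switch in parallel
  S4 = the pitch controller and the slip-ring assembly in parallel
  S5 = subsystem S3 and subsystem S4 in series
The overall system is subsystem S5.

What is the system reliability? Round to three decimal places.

R(blade encoder) = exp(−0.00000397 × 8760) = 0.96582
R(pitch motor) = exp(−0.0000372 × 8760) = 0.72190
R(battery backup unit) = exp(−0.0000366 × 8760) = 0.72570
R(limit switch) = exp(−0.00000753 × 8760) = 0.93617
R(pitch controller) = exp(−0.00000400 × 8760) = 0.96557
R(slip-ring assembly) = exp(−0.0000157 × 8760) = 0.87151
Parallel (blade encoder and pitch motor): 1 − (1 − 0.96582)(1 − 0.72190) = 0.99049
Series ([0.99049] and battery backup unit): 0.99049 × 0.72570 = 0.71880
Parallel ([0.71880] and limit switch): 1 − (1 − 0.71880)(1 − 0.93617) = 0.98205
Parallel (pitch controller and slip-ring assembly): 1 − (1 − 0.96557)(1 − 0.87151) = 0.99558
Series ([0.98205] and [0.99558]): 0.98205 × 0.99558 = 0.978

0.978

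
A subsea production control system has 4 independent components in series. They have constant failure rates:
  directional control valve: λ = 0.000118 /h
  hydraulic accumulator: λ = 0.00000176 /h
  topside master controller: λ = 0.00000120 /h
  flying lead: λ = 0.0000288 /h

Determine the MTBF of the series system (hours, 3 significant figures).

Series of exponential components: λ_sys = Σ λ_i
λ_sys = 0.000118 + 0.00000176 + 0.00000120 + 0.0000288 = 1.4976e-04 /h
MTBF = 1 / λ_sys = 6680 h

6680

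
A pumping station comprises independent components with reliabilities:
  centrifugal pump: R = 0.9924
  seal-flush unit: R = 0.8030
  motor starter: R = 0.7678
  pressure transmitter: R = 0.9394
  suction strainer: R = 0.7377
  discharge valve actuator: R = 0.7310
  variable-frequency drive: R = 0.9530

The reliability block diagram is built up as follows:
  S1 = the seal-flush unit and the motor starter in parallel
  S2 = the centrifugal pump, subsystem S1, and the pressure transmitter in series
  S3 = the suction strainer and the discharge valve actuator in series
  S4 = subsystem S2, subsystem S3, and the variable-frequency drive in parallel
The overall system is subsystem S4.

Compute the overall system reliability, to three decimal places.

Parallel (seal-flush unit and motor starter): 1 − (1 − 0.80300)(1 − 0.76780) = 0.95426
Series (centrifugal pump, [0.95426], and pressure transmitter): 0.99240 × 0.95426 × 0.93940 = 0.88962
Series (suction strainer and discharge valve actuator): 0.73770 × 0.73100 = 0.53926
Parallel ([0.88962], [0.53926], and variable-frequency drive): 1 − (1 − 0.88962)(1 − 0.53926)(1 − 0.95300) = 0.998

0.998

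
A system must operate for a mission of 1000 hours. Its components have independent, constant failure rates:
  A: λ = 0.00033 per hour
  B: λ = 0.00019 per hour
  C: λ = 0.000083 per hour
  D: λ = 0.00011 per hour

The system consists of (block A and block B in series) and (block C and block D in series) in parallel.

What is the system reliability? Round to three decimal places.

R(A) = exp(−0.00033 × 1000) = 0.71892
R(B) = exp(−0.00019 × 1000) = 0.82696
R(C) = exp(−0.000083 × 1000) = 0.92035
R(D) = exp(−0.00011 × 1000) = 0.89583
Series (A and B): 0.71892 × 0.82696 = 0.59452
Series (C and D): 0.92035 × 0.89583 = 0.82448
Parallel ([0.59452] and [0.82448]): 1 − (1 − 0.59452)(1 − 0.82448) = 0.929

0.929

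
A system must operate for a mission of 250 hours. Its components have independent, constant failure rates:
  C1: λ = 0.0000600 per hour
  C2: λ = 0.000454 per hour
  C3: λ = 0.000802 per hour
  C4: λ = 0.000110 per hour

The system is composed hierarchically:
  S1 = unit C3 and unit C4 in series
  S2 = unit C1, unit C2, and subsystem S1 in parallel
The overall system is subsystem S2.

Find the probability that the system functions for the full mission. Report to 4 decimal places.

R(C1) = exp(−0.0000600 × 250) = 0.985112
R(C2) = exp(−0.000454 × 250) = 0.892704
R(C3) = exp(−0.000802 × 250) = 0.818321
R(C4) = exp(−0.000110 × 250) = 0.972875
Series (C3 and C4): 0.818321 × 0.972875 = 0.796124
Parallel (C1, C2, and [0.796124]): 1 − (1 − 0.985112)(1 − 0.892704)(1 − 0.796124) = 0.9997

0.9997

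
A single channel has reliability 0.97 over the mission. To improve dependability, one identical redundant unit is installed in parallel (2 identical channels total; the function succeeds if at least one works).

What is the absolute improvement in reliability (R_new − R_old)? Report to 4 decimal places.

0.0291

R_before = 0.97
R_after = 1 − (1 − 0.97)^2 = 0.9991
ΔR = 0.9991 − 0.97 = 0.0291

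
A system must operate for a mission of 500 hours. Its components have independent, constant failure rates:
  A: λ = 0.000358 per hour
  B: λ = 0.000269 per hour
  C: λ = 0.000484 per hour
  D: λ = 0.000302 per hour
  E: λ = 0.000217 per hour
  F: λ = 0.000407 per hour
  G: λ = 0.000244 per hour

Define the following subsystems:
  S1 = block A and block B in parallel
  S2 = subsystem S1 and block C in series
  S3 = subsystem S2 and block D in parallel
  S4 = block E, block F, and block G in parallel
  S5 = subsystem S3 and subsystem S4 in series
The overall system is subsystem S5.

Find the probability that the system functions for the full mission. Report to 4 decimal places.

0.9655

R(A) = exp(−0.000358 × 500) = 0.836106
R(B) = exp(−0.000269 × 500) = 0.874153
R(C) = exp(−0.000484 × 500) = 0.785056
R(D) = exp(−0.000302 × 500) = 0.859848
R(E) = exp(−0.000217 × 500) = 0.897179
R(F) = exp(−0.000407 × 500) = 0.815870
R(G) = exp(−0.000244 × 500) = 0.885148
Parallel (A and B): 1 − (1 − 0.836106)(1 − 0.874153) = 0.979374
Series ([0.979374] and C): 0.979374 × 0.785056 = 0.768863
Parallel ([0.768863] and D): 1 − (1 − 0.768863)(1 − 0.859848) = 0.967606
Parallel (E, F, and G): 1 − (1 − 0.897179)(1 − 0.815870)(1 − 0.885148) = 0.997826
Series ([0.967606] and [0.997826]): 0.967606 × 0.997826 = 0.9655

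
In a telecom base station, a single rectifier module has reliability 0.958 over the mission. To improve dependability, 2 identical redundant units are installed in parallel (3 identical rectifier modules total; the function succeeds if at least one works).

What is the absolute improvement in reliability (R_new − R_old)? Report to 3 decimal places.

0.042

R_before = 0.958
R_after = 1 − (1 − 0.958)^3 = 1.000
ΔR = 1.000 − 0.958 = 0.042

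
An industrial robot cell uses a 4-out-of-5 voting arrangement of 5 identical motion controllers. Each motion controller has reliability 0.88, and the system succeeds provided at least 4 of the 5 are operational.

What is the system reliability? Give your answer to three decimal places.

0.888

R = Σ_{i=4}^{5} C(5,i) p^i (1−p)^{5−i} with p = 0.88
C(5,4)·0.88^4·0.12^1 = 0.35982
C(5,5)·0.88^5·0.12^0 = 0.52773
Sum = 0.888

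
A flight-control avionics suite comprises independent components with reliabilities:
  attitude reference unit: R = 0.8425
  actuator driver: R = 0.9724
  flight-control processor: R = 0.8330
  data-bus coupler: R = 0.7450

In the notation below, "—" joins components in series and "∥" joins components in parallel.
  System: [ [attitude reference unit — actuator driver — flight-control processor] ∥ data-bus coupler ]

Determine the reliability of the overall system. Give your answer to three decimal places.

0.919

Series (attitude reference unit, actuator driver, and flight-control processor): 0.84250 × 0.97240 × 0.83300 = 0.68243
Parallel ([0.68243] and data-bus coupler): 1 − (1 − 0.68243)(1 − 0.74500) = 0.919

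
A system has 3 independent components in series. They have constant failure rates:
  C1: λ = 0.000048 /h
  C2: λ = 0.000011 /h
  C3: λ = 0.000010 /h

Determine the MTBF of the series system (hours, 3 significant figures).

14500

Series of exponential components: λ_sys = Σ λ_i
λ_sys = 0.000048 + 0.000011 + 0.000010 = 6.9000e-05 /h
MTBF = 1 / λ_sys = 14500 h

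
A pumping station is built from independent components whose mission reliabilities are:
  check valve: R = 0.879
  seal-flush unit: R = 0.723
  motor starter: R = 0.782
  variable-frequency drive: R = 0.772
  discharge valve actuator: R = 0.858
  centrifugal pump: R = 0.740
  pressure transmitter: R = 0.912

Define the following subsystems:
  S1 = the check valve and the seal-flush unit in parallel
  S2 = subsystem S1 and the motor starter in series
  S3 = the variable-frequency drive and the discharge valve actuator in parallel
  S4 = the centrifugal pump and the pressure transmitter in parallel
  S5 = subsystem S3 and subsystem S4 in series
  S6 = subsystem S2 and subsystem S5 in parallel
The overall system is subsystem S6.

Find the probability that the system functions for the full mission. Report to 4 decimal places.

Parallel (check valve and seal-flush unit): 1 − (1 − 0.879000)(1 − 0.723000) = 0.966483
Series ([0.966483] and motor starter): 0.966483 × 0.782000 = 0.755790
Parallel (variable-frequency drive and discharge valve actuator): 1 − (1 − 0.772000)(1 − 0.858000) = 0.967624
Parallel (centrifugal pump and pressure transmitter): 1 − (1 − 0.740000)(1 − 0.912000) = 0.977120
Series ([0.967624] and [0.977120]): 0.967624 × 0.977120 = 0.945485
Parallel ([0.755790] and [0.945485]): 1 − (1 − 0.755790)(1 − 0.945485) = 0.9867

0.9867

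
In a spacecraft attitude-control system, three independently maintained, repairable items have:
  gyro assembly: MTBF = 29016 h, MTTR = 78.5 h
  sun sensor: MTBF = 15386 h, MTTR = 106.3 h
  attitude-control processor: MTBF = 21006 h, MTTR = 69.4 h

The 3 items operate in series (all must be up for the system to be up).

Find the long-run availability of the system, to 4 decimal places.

A(gyro assembly) = MTBF/(MTBF+MTTR) = 29016/(29016+78.5) = 0.997302
A(sun sensor) = MTBF/(MTBF+MTTR) = 15386/(15386+106.3) = 0.993139
A(attitude-control processor) = MTBF/(MTBF+MTTR) = 21006/(21006+69.4) = 0.996707
Series availability: 0.997302 × 0.993139 × 0.996707 = 0.9872

0.9872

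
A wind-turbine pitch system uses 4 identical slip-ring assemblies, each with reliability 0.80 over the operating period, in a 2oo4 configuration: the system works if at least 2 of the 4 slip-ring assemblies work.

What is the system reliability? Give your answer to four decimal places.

0.9728

R = Σ_{i=2}^{4} C(4,i) p^i (1−p)^{4−i} with p = 0.80
C(4,2)·0.80^2·0.20^2 = 0.153600
C(4,3)·0.80^3·0.20^1 = 0.409600
C(4,4)·0.80^4·0.20^0 = 0.409600
Sum = 0.9728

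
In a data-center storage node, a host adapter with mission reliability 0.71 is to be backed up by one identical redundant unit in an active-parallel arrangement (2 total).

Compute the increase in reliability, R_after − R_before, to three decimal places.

0.206

R_before = 0.71
R_after = 1 − (1 − 0.71)^2 = 0.916
ΔR = 0.916 − 0.71 = 0.206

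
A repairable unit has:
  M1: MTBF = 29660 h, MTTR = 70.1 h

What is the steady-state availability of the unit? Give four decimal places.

0.9976

A(M1) = MTBF/(MTBF+MTTR) = 29660/(29660+70.1) = 0.9976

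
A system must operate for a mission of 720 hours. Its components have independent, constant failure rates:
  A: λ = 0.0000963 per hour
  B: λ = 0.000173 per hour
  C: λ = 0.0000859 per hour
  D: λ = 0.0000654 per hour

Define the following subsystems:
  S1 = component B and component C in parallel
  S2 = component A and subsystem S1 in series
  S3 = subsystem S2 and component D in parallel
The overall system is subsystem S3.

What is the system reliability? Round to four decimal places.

0.9966

R(A) = exp(−0.0000963 × 720) = 0.933013
R(B) = exp(−0.000173 × 720) = 0.882885
R(C) = exp(−0.0000859 × 720) = 0.940026
R(D) = exp(−0.0000654 × 720) = 0.954003
Parallel (B and C): 1 − (1 − 0.882885)(1 − 0.940026) = 0.992976
Series (A and [0.992976]): 0.933013 × 0.992976 = 0.926460
Parallel ([0.926460] and D): 1 − (1 − 0.926460)(1 − 0.954003) = 0.9966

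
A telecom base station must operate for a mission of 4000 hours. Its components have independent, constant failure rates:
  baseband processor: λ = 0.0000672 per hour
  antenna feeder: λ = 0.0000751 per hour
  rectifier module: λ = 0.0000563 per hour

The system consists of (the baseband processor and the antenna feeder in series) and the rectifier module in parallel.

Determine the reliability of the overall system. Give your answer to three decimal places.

R(baseband processor) = exp(−0.0000672 × 4000) = 0.76430
R(antenna feeder) = exp(−0.0000751 × 4000) = 0.74052
R(rectifier module) = exp(−0.0000563 × 4000) = 0.79836
Series (baseband processor and antenna feeder): 0.76430 × 0.74052 = 0.56598
Parallel ([0.56598] and rectifier module): 1 − (1 − 0.56598)(1 − 0.79836) = 0.912

0.912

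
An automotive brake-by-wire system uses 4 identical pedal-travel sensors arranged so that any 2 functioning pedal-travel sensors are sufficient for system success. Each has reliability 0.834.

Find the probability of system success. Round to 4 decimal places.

0.9840

R = Σ_{i=2}^{4} C(4,i) p^i (1−p)^{4−i} with p = 0.834
C(4,2)·0.834^2·0.166^2 = 0.115000
C(4,3)·0.834^3·0.166^1 = 0.385182
C(4,4)·0.834^4·0.166^0 = 0.483798
Sum = 0.9840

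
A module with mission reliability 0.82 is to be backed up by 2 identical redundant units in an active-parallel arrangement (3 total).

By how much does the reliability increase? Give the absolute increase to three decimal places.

0.174

R_before = 0.82
R_after = 1 − (1 − 0.82)^3 = 0.994
ΔR = 0.994 − 0.82 = 0.174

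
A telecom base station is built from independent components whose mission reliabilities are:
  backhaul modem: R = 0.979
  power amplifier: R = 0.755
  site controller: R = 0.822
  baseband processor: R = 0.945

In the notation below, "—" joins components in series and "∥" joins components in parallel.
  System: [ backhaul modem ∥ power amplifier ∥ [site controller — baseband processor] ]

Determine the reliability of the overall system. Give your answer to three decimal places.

Series (site controller and baseband processor): 0.82200 × 0.94500 = 0.77679
Parallel (backhaul modem, power amplifier, and [0.77679]): 1 − (1 − 0.97900)(1 − 0.75500)(1 − 0.77679) = 0.999

0.999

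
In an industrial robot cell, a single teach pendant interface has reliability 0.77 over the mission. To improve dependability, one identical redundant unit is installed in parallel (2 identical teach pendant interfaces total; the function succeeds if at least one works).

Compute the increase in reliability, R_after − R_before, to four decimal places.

R_before = 0.77
R_after = 1 − (1 − 0.77)^2 = 0.9471
ΔR = 0.9471 − 0.77 = 0.1771

0.1771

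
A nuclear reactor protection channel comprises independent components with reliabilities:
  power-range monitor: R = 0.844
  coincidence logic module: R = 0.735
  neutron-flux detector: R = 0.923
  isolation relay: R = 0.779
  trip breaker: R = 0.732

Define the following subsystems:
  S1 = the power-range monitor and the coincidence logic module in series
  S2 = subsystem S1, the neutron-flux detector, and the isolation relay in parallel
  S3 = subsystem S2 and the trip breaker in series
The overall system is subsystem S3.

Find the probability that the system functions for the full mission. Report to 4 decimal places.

Series (power-range monitor and coincidence logic module): 0.844000 × 0.735000 = 0.620340
Parallel ([0.620340], neutron-flux detector, and isolation relay): 1 − (1 − 0.620340)(1 − 0.923000)(1 − 0.779000) = 0.993539
Series ([0.993539] and trip breaker): 0.993539 × 0.732000 = 0.7273

0.7273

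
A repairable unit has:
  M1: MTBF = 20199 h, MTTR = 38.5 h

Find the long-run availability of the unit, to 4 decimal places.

A(M1) = MTBF/(MTBF+MTTR) = 20199/(20199+38.5) = 0.9981

0.9981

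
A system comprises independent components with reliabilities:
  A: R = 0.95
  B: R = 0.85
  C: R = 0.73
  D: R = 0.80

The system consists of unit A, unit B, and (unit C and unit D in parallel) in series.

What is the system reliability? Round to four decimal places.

Parallel (C and D): 1 − (1 − 0.730000)(1 − 0.800000) = 0.946000
Series (A, B, and [0.946000]): 0.950000 × 0.850000 × 0.946000 = 0.7639

0.7639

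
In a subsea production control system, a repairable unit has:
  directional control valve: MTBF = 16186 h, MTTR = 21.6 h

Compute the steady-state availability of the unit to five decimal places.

0.99867

A(directional control valve) = MTBF/(MTBF+MTTR) = 16186/(16186+21.6) = 0.99867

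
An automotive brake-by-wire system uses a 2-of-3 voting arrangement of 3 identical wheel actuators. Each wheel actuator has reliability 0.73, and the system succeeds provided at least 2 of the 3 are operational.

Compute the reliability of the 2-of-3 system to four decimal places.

R = Σ_{i=2}^{3} C(3,i) p^i (1−p)^{3−i} with p = 0.73
C(3,2)·0.73^2·0.27^1 = 0.431649
C(3,3)·0.73^3·0.27^0 = 0.389017
Sum = 0.8207

0.8207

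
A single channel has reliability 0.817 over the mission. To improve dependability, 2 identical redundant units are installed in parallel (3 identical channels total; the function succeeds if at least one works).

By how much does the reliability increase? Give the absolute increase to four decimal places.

R_before = 0.817
R_after = 1 − (1 − 0.817)^3 = 0.9939
ΔR = 0.9939 − 0.817 = 0.1769

0.1769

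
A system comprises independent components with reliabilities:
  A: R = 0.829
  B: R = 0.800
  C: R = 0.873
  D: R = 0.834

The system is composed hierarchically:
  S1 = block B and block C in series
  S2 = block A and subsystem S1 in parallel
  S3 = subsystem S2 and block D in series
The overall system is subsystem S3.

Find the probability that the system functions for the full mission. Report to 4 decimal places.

0.7910

Series (B and C): 0.800000 × 0.873000 = 0.698400
Parallel (A and [0.698400]): 1 − (1 − 0.829000)(1 − 0.698400) = 0.948426
Series ([0.948426] and D): 0.948426 × 0.834000 = 0.7910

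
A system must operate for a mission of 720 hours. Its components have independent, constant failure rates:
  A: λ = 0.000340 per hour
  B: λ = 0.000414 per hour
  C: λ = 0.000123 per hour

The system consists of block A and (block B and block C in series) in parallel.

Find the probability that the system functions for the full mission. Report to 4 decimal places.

R(A) = exp(−0.000340 × 720) = 0.782861
R(B) = exp(−0.000414 × 720) = 0.742242
R(C) = exp(−0.000123 × 720) = 0.915248
Series (B and C): 0.742242 × 0.915248 = 0.679336
Parallel (A and [0.679336]): 1 − (1 − 0.782861)(1 − 0.679336) = 0.9304

0.9304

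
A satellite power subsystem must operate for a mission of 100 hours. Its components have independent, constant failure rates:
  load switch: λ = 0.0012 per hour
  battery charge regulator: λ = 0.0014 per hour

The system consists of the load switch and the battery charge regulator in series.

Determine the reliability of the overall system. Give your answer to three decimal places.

0.771

R(load switch) = exp(−0.0012 × 100) = 0.88692
R(battery charge regulator) = exp(−0.0014 × 100) = 0.86936
Series (load switch and battery charge regulator): 0.88692 × 0.86936 = 0.771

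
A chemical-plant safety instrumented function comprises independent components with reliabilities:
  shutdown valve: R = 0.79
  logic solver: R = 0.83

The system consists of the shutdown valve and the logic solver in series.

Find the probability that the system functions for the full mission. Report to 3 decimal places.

0.656

Series (shutdown valve and logic solver): 0.79000 × 0.83000 = 0.656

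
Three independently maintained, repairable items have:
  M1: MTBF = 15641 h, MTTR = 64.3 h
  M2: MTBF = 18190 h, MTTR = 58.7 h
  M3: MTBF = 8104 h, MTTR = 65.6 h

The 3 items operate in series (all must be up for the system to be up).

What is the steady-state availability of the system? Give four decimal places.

A(M1) = MTBF/(MTBF+MTTR) = 15641/(15641+64.3) = 0.995906
A(M2) = MTBF/(MTBF+MTTR) = 18190/(18190+58.7) = 0.996783
A(M3) = MTBF/(MTBF+MTTR) = 8104/(8104+65.6) = 0.991970
Series availability: 0.995906 × 0.996783 × 0.991970 = 0.9847

0.9847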